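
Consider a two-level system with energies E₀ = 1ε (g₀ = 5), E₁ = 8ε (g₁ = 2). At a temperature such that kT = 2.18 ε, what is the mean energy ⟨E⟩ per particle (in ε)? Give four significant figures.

Eᵢ/kT = 0.458716, 3.66972.
Z = Σ gᵢe^(−Eᵢ/kT) = 5·e^(−0.458716) + 2·e^(−3.66972) = 3.16047 + 0.0509672 = 3.21144.
⟨E⟩ = Σ Eᵢ gᵢe^(−Eᵢ/kT) / Z = (1·3.16047 + 8·0.0509672) / 3.21144 = 1.111 ε.

1.111 ε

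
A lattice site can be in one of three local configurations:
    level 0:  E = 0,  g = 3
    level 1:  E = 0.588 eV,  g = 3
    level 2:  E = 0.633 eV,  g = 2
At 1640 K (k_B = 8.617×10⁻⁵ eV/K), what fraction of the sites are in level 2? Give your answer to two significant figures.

0.0074

k_BT = 8.617×10⁻⁵ × 1640 K = 0.1413 eV.
Eᵢ/kT = 0, 4.161, 4.480.
Z = Σ gᵢe^(−Eᵢ/kT) = 3·e^(−0) + 3·e^(−4.161) + 2·e^(−4.480) = 3.000 + 0.04678 + 0.02267 = 3.069.
P₂ = g₂ e^(−E₂/kT) / Z = 0.02267/3.069 = 0.0074.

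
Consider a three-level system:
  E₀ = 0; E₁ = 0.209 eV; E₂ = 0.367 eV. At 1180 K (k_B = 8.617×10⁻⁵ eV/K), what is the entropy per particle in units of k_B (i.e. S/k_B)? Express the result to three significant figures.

0.457

k_BT = 8.617×10⁻⁵ × 1180 K = 0.10168 eV.
Eᵢ/kT = 0, 2.0555, 3.6094.
Z = Σ e^(−Eᵢ/kT) = e^(−0) + e^(−2.0555) + e^(−3.6094) = 1.0000 + 0.12803 + 0.027068 = 1.1551.
⟨E⟩ = Σ EᵢPᵢ = 0.031765 eV.
S/k_B = ln Z + ⟨E⟩/kT = ln(1.1551) + 0.031765/0.10168 = 0.14419 + 0.31240 = 0.457.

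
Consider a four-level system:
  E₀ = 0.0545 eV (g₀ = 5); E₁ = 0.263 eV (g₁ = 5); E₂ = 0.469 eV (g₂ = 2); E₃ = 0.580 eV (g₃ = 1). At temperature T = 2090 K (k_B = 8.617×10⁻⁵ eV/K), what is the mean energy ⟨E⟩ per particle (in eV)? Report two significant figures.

0.12 eV

k_BT = 8.617×10⁻⁵ × 2090 K = 0.1801 eV.
Eᵢ/kT = 0.3026, 1.460, 2.604, 3.220.
Z = Σ gᵢe^(−Eᵢ/kT) = 5·e^(−0.3026) + 5·e^(−1.460) + 2·e^(−2.604) + 1·e^(−3.220) = 3.694 + 1.161 + 0.1480 + 0.03996 = 5.043.
⟨E⟩ = Σ Eᵢ gᵢe^(−Eᵢ/kT) / Z = (0.0545·3.694 + 0.263·1.161 + 0.469·0.1480 + 0.580·0.03996) / 5.043 = 0.12 eV.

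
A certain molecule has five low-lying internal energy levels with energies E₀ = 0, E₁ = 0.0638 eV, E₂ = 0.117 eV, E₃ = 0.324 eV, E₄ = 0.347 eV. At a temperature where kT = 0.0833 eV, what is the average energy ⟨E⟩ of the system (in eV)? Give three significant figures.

Eᵢ/kT = 0, 0.76591, 1.4046, 3.8896, 4.1657.
Z = Σ e^(−Eᵢ/kT) = e^(−0) + e^(−0.76591) + e^(−1.4046) + e^(−3.8896) + e^(−4.1657) = 1.0000 + 0.46491 + 0.24547 + 0.020454 + 0.015519 = 1.7464.
⟨E⟩ = Σ Eᵢ e^(−Eᵢ/kT) / Z = (0·1.0000 + 0.0638·0.46491 + 0.117·0.24547 + 0.324·0.020454 + 0.347·0.015519) / 1.7464 = 0.0403 eV.

0.0403 eV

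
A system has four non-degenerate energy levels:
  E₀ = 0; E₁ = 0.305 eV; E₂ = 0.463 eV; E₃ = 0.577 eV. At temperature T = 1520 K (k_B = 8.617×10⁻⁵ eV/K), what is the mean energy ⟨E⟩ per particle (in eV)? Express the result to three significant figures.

0.0441 eV

k_BT = 8.617×10⁻⁵ × 1520 K = 0.13098 eV.
Eᵢ/kT = 0, 2.3286, 3.5349, 4.4053.
Z = Σ e^(−Eᵢ/kT) = e^(−0) + e^(−2.3286) + e^(−3.5349) + e^(−4.4053) = 1.0000 + 0.097432 + 0.029162 + 0.012212 = 1.1388.
⟨E⟩ = Σ Eᵢ e^(−Eᵢ/kT) / Z = (0·1.0000 + 0.305·0.097432 + 0.463·0.029162 + 0.577·0.012212) / 1.1388 = 0.0441 eV.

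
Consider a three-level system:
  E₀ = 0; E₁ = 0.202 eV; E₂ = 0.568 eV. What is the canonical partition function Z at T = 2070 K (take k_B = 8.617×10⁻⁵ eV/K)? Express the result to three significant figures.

k_BT = 8.617×10⁻⁵ × 2070 K = 0.17837 eV.
Eᵢ/kT = 0, 1.1325, 3.1844.
Z = Σ e^(−Eᵢ/kT) = e^(−0) + e^(−1.1325) + e^(−3.1844) = 1.0000 + 0.32223 + 0.041403 = 1.3636.

Z = 1.36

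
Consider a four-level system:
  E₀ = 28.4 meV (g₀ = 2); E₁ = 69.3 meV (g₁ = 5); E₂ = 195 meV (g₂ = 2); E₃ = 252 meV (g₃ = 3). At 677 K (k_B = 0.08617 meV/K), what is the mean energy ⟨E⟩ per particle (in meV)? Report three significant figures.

k_BT = 0.08617 × 677 K = 58.337 meV.
Eᵢ/kT = 0.48683, 1.1879, 3.3426, 4.3197.
Z = Σ gᵢe^(−Eᵢ/kT) = 2·e^(−0.48683) + 5·e^(−1.1879) + 2·e^(−3.3426) + 3·e^(−4.3197) = 1.2291 + 1.5243 + 0.070690 + 0.039912 = 2.8640.
⟨E⟩ = Σ Eᵢ gᵢe^(−Eᵢ/kT) / Z = (28.4·1.2291 + 69.3·1.5243 + 195·0.070690 + 252·0.039912) / 2.8640 = 57.4 meV.

57.4 meV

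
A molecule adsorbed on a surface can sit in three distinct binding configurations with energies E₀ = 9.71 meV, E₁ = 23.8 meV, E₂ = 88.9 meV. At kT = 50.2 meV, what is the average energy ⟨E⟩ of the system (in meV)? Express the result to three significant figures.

Eᵢ/kT = 0.19343, 0.47410, 1.7709.
Z = Σ e^(−Eᵢ/kT) = e^(−0.19343) + e^(−0.47410) + e^(−1.7709) = 0.82413 + 0.62245 + 0.17018 = 1.6168.
⟨E⟩ = Σ Eᵢ e^(−Eᵢ/kT) / Z = (9.71·0.82413 + 23.8·0.62245 + 88.9·0.17018) / 1.6168 = 23.5 meV.

23.5 meV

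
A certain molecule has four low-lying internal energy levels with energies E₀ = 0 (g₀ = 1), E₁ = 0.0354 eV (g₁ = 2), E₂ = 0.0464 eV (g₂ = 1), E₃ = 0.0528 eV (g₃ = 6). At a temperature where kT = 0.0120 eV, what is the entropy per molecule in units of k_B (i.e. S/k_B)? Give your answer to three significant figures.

Eᵢ/kT = 0, 2.9500, 3.8667, 4.4000.
Z = Σ gᵢe^(−Eᵢ/kT) = 1·e^(−0) + 2·e^(−2.9500) + 1·e^(−3.8667) + 6·e^(−4.4000) = 1.0000 + 0.10468 + 0.020927 + 0.073664 = 1.1993.
⟨E⟩ = Σ EᵢPᵢ = 0.0071426 eV.
S/k_B = ln Z + ⟨E⟩/kT = ln(1.1993) + 0.0071426/0.0120 = 0.18174 + 0.59522 = 0.777.

0.777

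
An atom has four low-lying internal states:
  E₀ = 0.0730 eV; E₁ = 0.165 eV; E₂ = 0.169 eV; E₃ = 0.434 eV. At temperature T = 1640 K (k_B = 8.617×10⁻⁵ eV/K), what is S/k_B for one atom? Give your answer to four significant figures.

k_BT = 8.617×10⁻⁵ × 1640 K = 0.141319 eV.
Eᵢ/kT = 0.516562, 1.16757, 1.19588, 3.07107.
Z = Σ e^(−Eᵢ/kT) = e^(−0.516562) + e^(−1.16757) + e^(−1.19588) + e^(−3.07107) = 0.596568 + 0.311122 + 0.302438 + 0.0463715 = 1.25650.
⟨E⟩ = Σ EᵢPᵢ = 0.132210 eV.
S/k_B = ln Z + ⟨E⟩/kT = ln(1.25650) + 0.132210/0.141319 = 0.228330 + 0.935543 = 1.164.

1.164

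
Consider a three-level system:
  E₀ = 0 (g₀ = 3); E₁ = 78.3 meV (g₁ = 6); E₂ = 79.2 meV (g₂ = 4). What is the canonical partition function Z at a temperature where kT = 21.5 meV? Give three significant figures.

Z = 3.26

Eᵢ/kT = 0, 3.6419, 3.6837.
Z = Σ gᵢe^(−Eᵢ/kT) = 3·e^(−0) + 6·e^(−3.6419) + 4·e^(−3.6837) = 3.0000 + 0.15722 + 0.10052 = 3.2577.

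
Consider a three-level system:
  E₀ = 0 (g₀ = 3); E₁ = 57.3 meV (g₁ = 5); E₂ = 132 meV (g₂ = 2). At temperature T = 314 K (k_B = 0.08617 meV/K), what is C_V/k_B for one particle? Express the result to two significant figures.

k_BT = 0.08617 × 314 K = 27.06 meV.
Eᵢ/kT = 0, 2.118, 4.878.
Z = Σ gᵢe^(−Eᵢ/kT) = 3·e^(−0) + 5·e^(−2.118) + 2·e^(−4.878) = 3.000 + 0.6014 + 0.01522 = 3.617.
⟨E⟩ = 10.08 meV, ⟨E²⟩ = 619.2 meV².
C_V/k_B = (⟨E²⟩ − ⟨E⟩²)/(kT)² = (619.2 − 101.6)/732.2 = 0.71.

0.71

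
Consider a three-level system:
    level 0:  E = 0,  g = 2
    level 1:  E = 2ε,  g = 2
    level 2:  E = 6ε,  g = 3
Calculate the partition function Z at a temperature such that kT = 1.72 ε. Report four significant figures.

Z = 2.717

Eᵢ/kT = 0, 1.16279, 3.48837.
Z = Σ gᵢe^(−Eᵢ/kT) = 2·e^(−0) + 2·e^(−1.16279) + 3·e^(−3.48837) = 2.00000 + 0.625226 + 0.0916519 = 2.71688.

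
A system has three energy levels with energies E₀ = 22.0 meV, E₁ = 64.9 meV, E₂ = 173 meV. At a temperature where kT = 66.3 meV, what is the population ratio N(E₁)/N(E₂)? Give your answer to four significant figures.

n₁/n₂ = exp[−(E₁−E₂)/kT] = exp(−(-108.1 meV)/(66.3 meV)) = exp(1.63047) = 5.106.

5.106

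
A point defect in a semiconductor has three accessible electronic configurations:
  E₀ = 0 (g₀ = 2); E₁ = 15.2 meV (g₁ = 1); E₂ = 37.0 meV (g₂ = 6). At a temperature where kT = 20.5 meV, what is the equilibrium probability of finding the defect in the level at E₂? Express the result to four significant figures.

0.2850

Eᵢ/kT = 0, 0.741463, 1.80488.
Z = Σ gᵢe^(−Eᵢ/kT) = 2·e^(−0) + 1·e^(−0.741463) + 6·e^(−1.80488) = 2.00000 + 0.476416 + 0.986965 = 3.46338.
P₂ = g₂ e^(−E₂/kT) / Z = 0.986965/3.46338 = 0.2850.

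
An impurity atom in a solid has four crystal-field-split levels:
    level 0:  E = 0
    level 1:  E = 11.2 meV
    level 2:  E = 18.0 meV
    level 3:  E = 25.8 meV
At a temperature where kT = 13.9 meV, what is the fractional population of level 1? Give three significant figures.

0.238

Eᵢ/kT = 0, 0.80576, 1.2950, 1.8561.
Z = Σ e^(−Eᵢ/kT) = e^(−0) + e^(−0.80576) + e^(−1.2950) + e^(−1.8561) = 1.0000 + 0.44675 + 0.27390 + 0.15628 = 1.8769.
P₁ = e^(−E₁/kT) / Z = 0.44675/1.8769 = 0.238.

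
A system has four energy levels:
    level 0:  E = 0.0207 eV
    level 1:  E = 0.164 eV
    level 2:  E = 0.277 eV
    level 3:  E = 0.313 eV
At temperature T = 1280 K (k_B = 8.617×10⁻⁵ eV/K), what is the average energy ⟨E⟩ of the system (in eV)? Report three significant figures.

0.0796 eV

k_BT = 8.617×10⁻⁵ × 1280 K = 0.11030 eV.
Eᵢ/kT = 0.18767, 1.4869, 2.5113, 2.8377.
Z = Σ e^(−Eᵢ/kT) = e^(−0.18767) + e^(−1.4869) + e^(−2.5113) + e^(−2.8377) = 0.82889 + 0.22607 + 0.081163 + 0.058560 = 1.1947.
⟨E⟩ = Σ Eᵢ e^(−Eᵢ/kT) / Z = (0.0207·0.82889 + 0.164·0.22607 + 0.277·0.081163 + 0.313·0.058560) / 1.1947 = 0.0796 eV.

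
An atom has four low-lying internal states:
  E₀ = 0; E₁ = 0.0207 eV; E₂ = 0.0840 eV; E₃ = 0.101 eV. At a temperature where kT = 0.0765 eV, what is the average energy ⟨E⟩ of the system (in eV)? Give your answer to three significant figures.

0.0299 eV

Eᵢ/kT = 0, 0.27059, 1.0980, 1.3203.
Z = Σ e^(−Eᵢ/kT) = e^(−0) + e^(−0.27059) + e^(−1.0980) + e^(−1.3203) = 1.0000 + 0.76293 + 0.33354 + 0.26706 = 2.3635.
⟨E⟩ = Σ Eᵢ e^(−Eᵢ/kT) / Z = (0·1.0000 + 0.0207·0.76293 + 0.0840·0.33354 + 0.101·0.26706) / 2.3635 = 0.0299 eV.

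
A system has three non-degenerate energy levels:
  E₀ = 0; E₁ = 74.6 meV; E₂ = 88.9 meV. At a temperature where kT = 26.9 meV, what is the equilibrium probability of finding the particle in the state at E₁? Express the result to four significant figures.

0.05682

Eᵢ/kT = 0, 2.77323, 3.30483.
Z = Σ e^(−Eᵢ/kT) = e^(−0) + e^(−2.77323) + e^(−3.30483) = 1.00000 + 0.0624599 + 0.0367055 = 1.09917.
P₁ = e^(−E₁/kT) / Z = 0.0624599/1.09917 = 0.05682.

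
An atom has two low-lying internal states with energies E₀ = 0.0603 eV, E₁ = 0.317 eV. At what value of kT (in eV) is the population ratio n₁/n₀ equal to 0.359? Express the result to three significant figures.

n₁/n₀ = exp[−(E₁−E₀)/kT] = 0.359.
⇒ (E₁−E₀)/kT = ln(1/0.359) = ln(2.7855) = 1.0244.
kT = 0.2567 eV / 1.0244 = 0.251 eV.

0.251 eV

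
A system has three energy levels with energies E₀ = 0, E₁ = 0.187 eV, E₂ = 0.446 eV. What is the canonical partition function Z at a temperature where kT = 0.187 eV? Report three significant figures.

Z = 1.46

Eᵢ/kT = 0, 1.0000, 2.3850.
Z = Σ e^(−Eᵢ/kT) = e^(−0) + e^(−1.0000) + e^(−2.3850) = 1.0000 + 0.36788 + 0.092089 = 1.4600.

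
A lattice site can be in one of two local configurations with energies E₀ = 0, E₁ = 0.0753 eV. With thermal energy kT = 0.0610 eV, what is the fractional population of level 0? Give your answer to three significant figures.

0.775

Eᵢ/kT = 0, 1.2344.
Z = Σ e^(−Eᵢ/kT) = e^(−0) + e^(−1.2344) = 1.0000 + 0.29101 = 1.2910.
P₀ = e^(−E₀/kT) / Z = 1.0000/1.2910 = 0.775.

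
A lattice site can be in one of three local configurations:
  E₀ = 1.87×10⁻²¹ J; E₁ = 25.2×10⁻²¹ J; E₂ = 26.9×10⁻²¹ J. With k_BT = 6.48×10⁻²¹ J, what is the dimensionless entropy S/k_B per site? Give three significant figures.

0.218

Eᵢ/kT = 0.28858, 3.8889, 4.1512.
Z = Σ e^(−Eᵢ/kT) = e^(−0.28858) + e^(−3.8889) + e^(−4.1512) = 0.74933 + 0.020468 + 0.015746 = 0.78554.
⟨E⟩ = Σ EᵢPᵢ = 2.9796 ×10⁻²¹ J.
S/k_B = ln Z + ⟨E⟩/kT = ln(0.78554) + 2.9796/6.48 = -0.24138 + 0.45981 = 0.218.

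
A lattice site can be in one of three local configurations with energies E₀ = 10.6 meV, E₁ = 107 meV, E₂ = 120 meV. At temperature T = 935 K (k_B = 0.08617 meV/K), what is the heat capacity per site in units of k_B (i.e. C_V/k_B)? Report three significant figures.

0.374

k_BT = 0.08617 × 935 K = 80.569 meV.
Eᵢ/kT = 0.13156, 1.3281, 1.4894.
Z = Σ e^(−Eᵢ/kT) = e^(−0.13156) + e^(−1.3281) + e^(−1.4894) = 0.87673 + 0.26498 + 0.22551 = 1.3672.
⟨E⟩ = 47.328 meV, ⟨E²⟩ = 4666.2 meV².
C_V/k_B = (⟨E²⟩ − ⟨E⟩²)/(kT)² = (4666.2 − 2239.9)/6491.4 = 0.374.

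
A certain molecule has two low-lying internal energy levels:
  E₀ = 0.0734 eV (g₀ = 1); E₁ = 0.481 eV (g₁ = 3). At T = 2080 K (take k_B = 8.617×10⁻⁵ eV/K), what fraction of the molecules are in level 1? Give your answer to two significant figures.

k_BT = 8.617×10⁻⁵ × 2080 K = 0.1792 eV.
Eᵢ/kT = 0.4096, 2.684.
Z = Σ gᵢe^(−Eᵢ/kT) = 1·e^(−0.4096) + 3·e^(−2.684) = 0.6639 + 0.2049 = 0.8688.
P₁ = g₁ e^(−E₁/kT) / Z = 0.2049/0.8688 = 0.24.

0.24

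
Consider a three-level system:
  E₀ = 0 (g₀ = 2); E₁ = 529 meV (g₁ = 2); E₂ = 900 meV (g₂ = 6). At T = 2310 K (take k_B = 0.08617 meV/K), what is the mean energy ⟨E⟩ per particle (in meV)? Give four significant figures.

60.26 meV

k_BT = 0.08617 × 2310 K = 199.053 meV.
Eᵢ/kT = 0, 2.65758, 4.52141.
Z = Σ gᵢe^(−Eᵢ/kT) = 2·e^(−0) + 2·e^(−2.65758) + 6·e^(−4.52141) = 2.00000 + 0.140235 + 0.0652421 = 2.20548.
⟨E⟩ = Σ Eᵢ gᵢe^(−Eᵢ/kT) / Z = (0·2.00000 + 529·0.140235 + 900·0.0652421) / 2.20548 = 60.26 meV.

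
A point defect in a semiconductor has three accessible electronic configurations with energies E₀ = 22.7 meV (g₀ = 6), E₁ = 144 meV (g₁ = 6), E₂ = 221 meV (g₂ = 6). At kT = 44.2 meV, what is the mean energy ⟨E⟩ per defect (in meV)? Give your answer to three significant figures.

Eᵢ/kT = 0.51357, 3.2579, 5.0000.
Z = Σ gᵢe^(−Eᵢ/kT) = 6·e^(−0.51357) + 6·e^(−3.2579) + 6·e^(−5.0000) = 3.5901 + 0.23081 + 0.040428 = 3.8613.
⟨E⟩ = Σ Eᵢ gᵢe^(−Eᵢ/kT) / Z = (22.7·3.5901 + 144·0.23081 + 221·0.040428) / 3.8613 = 32.0 meV.

32.0 meV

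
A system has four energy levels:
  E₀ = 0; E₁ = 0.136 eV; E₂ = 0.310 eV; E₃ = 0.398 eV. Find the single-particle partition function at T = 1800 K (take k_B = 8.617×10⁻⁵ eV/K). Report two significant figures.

Z = 1.6

k_BT = 8.617×10⁻⁵ × 1800 K = 0.1551 eV.
Eᵢ/kT = 0, 0.8769, 1.999, 2.566.
Z = Σ e^(−Eᵢ/kT) = e^(−0) + e^(−0.8769) + e^(−1.999) + e^(−2.566) = 1.000 + 0.4161 + 0.1355 + 0.07684 = 1.628.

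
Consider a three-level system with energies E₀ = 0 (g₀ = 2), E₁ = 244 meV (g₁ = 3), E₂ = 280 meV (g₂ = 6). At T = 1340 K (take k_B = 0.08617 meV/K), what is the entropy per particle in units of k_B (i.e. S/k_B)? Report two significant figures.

k_BT = 0.08617 × 1340 K = 115.5 meV.
Eᵢ/kT = 0, 2.113, 2.424.
Z = Σ gᵢe^(−Eᵢ/kT) = 2·e^(−0) + 3·e^(−2.113) + 6·e^(−2.424) = 2.000 + 0.3626 + 0.5314 = 2.894.
⟨E⟩ = Σ EᵢPᵢ = 81.99 meV.
S/k_B = ln Z + ⟨E⟩/kT = ln(2.894) + 81.99/115.5 = 1.063 + 0.7099 = 1.8.

1.8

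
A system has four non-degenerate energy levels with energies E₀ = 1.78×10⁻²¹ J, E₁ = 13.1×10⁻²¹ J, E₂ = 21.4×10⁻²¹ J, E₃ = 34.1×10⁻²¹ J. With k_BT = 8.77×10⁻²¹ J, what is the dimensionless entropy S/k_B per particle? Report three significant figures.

0.829

Eᵢ/kT = 0.20296, 1.4937, 2.4401, 3.8883.
Z = Σ e^(−Eᵢ/kT) = e^(−0.20296) + e^(−1.4937) + e^(−2.4401) + e^(−3.8883) = 0.81631 + 0.22454 + 0.087152 + 0.020480 = 1.1485.
⟨E⟩ = Σ EᵢPᵢ = 6.0583 ×10⁻²¹ J.
S/k_B = ln Z + ⟨E⟩/kT = ln(1.1485) + 6.0583/8.77 = 0.13846 + 0.69080 = 0.829.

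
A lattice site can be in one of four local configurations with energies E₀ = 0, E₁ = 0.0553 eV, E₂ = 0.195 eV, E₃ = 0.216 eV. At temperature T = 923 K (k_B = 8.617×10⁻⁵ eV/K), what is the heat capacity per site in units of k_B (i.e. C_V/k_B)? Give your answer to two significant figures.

k_BT = 8.617×10⁻⁵ × 923 K = 0.07953 eV.
Eᵢ/kT = 0, 0.6953, 2.452, 2.716.
Z = Σ e^(−Eᵢ/kT) = e^(−0) + e^(−0.6953) + e^(−2.452) + e^(−2.716) = 1.000 + 0.4989 + 0.08612 + 0.06614 = 1.651.
⟨E⟩ = 0.03554 eV, ⟨E²⟩ = 0.004777 eV².
C_V/k_B = (⟨E²⟩ − ⟨E⟩²)/(kT)² = (0.004777 − 0.001263)/0.006325 = 0.56.

0.56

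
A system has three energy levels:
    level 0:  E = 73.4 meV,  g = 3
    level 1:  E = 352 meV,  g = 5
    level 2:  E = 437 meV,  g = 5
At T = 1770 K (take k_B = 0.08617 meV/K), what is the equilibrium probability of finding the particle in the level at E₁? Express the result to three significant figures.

k_BT = 0.08617 × 1770 K = 152.52 meV.
Eᵢ/kT = 0.48125, 2.3079, 2.8652.
Z = Σ gᵢe^(−Eᵢ/kT) = 3·e^(−0.48125) + 5·e^(−2.3079) + 5·e^(−2.8652) = 1.8540 + 0.49735 + 0.28486 = 2.6362.
P₁ = g₁ e^(−E₁/kT) / Z = 0.49735/2.6362 = 0.189.

0.189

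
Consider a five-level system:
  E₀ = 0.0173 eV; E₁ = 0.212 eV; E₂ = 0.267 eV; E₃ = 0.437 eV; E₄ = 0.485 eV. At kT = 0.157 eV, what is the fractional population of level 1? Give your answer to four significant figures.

Eᵢ/kT = 0.110191, 1.35032, 1.70064, 2.78344, 3.08917.
Z = Σ e^(−Eᵢ/kT) = e^(−0.110191) + e^(−1.35032) + e^(−1.70064) + e^(−2.78344) + e^(−3.08917) = 0.895663 + 0.259157 + 0.182567 + 0.0618255 + 0.0455397 = 1.44475.
P₁ = e^(−E₁/kT) / Z = 0.259157/1.44475 = 0.1794.

0.1794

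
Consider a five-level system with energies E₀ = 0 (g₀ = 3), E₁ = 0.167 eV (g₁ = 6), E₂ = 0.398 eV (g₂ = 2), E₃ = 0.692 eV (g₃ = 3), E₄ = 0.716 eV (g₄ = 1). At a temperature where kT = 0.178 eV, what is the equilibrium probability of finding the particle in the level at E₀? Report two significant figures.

0.53

Eᵢ/kT = 0, 0.9382, 2.236, 3.888, 4.022.
Z = Σ gᵢe^(−Eᵢ/kT) = 3·e^(−0) + 6·e^(−0.9382) + 2·e^(−2.236) + 3·e^(−3.888) + 1·e^(−4.022) = 3.000 + 2.348 + 0.2138 + 0.06146 + 0.01792 = 5.641.
P₀ = g₀ e^(−E₀/kT) / Z = 3.000/5.641 = 0.53.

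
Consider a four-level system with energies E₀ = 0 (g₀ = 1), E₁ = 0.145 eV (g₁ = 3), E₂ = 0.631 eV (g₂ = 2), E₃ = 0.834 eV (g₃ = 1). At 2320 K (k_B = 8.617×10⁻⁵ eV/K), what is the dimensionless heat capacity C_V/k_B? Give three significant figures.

k_BT = 8.617×10⁻⁵ × 2320 K = 0.19991 eV.
Eᵢ/kT = 0, 0.72533, 3.1564, 4.1719.
Z = Σ gᵢe^(−Eᵢ/kT) = 1·e^(−0) + 3·e^(−0.72533) + 2·e^(−3.1564) + 1·e^(−4.1719) = 1.0000 + 1.4525 + 0.085157 + 0.015423 = 2.5531.
⟨E⟩ = 0.10858 eV, ⟨E²⟩ = 0.029444 eV².
C_V/k_B = (⟨E²⟩ − ⟨E⟩²)/(kT)² = (0.029444 − 0.011790)/0.039964 = 0.442.

0.442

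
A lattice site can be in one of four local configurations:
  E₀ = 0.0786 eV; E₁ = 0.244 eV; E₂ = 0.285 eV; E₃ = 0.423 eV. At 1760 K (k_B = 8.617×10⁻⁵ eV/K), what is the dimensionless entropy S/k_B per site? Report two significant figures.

1.1

k_BT = 8.617×10⁻⁵ × 1760 K = 0.1517 eV.
Eᵢ/kT = 0.5181, 1.608, 1.879, 2.788.
Z = Σ e^(−Eᵢ/kT) = e^(−0.5181) + e^(−1.608) + e^(−1.879) + e^(−2.788) = 0.5957 + 0.2003 + 0.1527 + 0.06154 = 1.010.
⟨E⟩ = Σ EᵢPᵢ = 0.1636 eV.
S/k_B = ln Z + ⟨E⟩/kT = ln(1.010) + 0.1636/0.1517 = 0.009950 + 1.078 = 1.1.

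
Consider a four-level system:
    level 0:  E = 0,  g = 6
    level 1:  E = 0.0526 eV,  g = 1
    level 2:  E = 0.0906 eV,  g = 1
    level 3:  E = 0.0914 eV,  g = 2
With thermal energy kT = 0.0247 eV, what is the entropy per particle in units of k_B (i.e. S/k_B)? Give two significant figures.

Eᵢ/kT = 0, 2.130, 3.668, 3.700.
Z = Σ gᵢe^(−Eᵢ/kT) = 6·e^(−0) + 1·e^(−2.130) + 1·e^(−3.668) + 2·e^(−3.700) = 6.000 + 0.1188 + 0.02553 + 0.04945 = 6.194.
⟨E⟩ = Σ EᵢPᵢ = 0.002112 eV.
S/k_B = ln Z + ⟨E⟩/kT = ln(6.194) + 0.002112/0.0247 = 1.824 + 0.08551 = 1.9.

1.9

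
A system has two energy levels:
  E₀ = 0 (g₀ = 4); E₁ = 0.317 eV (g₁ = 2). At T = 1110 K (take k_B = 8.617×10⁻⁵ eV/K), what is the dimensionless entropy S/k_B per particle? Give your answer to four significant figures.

k_BT = 8.617×10⁻⁵ × 1110 K = 0.0956487 eV.
Eᵢ/kT = 0, 3.31421.
Z = Σ gᵢe^(−Eᵢ/kT) = 4·e^(−0) + 2·e^(−3.31421) = 4.00000 + 0.0727255 = 4.07273.
⟨E⟩ = Σ EᵢPᵢ = 0.00566057 eV.
S/k_B = ln Z + ⟨E⟩/kT = ln(4.07273) + 0.00566057/0.0956487 = 1.40431 + 0.0591808 = 1.463.

1.463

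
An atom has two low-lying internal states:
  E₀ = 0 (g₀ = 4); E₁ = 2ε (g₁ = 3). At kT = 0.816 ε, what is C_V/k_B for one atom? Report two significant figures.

Eᵢ/kT = 0, 2.451.
Z = Σ gᵢe^(−Eᵢ/kT) = 4·e^(−0) + 3·e^(−2.451) = 4.000 + 0.2586 = 4.259.
⟨E⟩ = 0.1214 ε, ⟨E²⟩ = 0.2429 ε².
C_V/k_B = (⟨E²⟩ − ⟨E⟩²)/(kT)² = (0.2429 − 0.01474)/0.6659 = 0.34.

0.34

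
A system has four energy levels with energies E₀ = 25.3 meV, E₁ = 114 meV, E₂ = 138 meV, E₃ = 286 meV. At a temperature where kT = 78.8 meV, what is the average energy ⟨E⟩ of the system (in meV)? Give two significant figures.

Eᵢ/kT = 0.3211, 1.447, 1.751, 3.629.
Z = Σ e^(−Eᵢ/kT) = e^(−0.3211) + e^(−1.447) + e^(−1.751) + e^(−3.629) = 0.7254 + 0.2353 + 0.1736 + 0.02654 = 1.161.
⟨E⟩ = Σ Eᵢ e^(−Eᵢ/kT) / Z = (25.3·0.7254 + 114·0.2353 + 138·0.1736 + 286·0.02654) / 1.161 = 66 meV.

66 meV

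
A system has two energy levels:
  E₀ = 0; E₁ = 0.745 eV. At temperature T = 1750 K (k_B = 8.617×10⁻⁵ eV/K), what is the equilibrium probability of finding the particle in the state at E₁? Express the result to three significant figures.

0.00710

k_BT = 8.617×10⁻⁵ × 1750 K = 0.15080 eV.
Eᵢ/kT = 0, 4.9403.
Z = Σ e^(−Eᵢ/kT) = e^(−0) + e^(−4.9403) = 1.0000 + 0.0071525 = 1.0072.
P₁ = e^(−E₁/kT) / Z = 0.0071525/1.0072 = 0.00710.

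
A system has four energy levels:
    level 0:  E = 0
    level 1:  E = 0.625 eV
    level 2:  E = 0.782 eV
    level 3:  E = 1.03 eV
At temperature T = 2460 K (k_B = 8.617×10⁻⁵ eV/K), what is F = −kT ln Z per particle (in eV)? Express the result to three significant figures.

k_BT = 8.617×10⁻⁵ × 2460 K = 0.21198 eV.
Eᵢ/kT = 0, 2.9484, 3.6890, 4.8589.
Z = Σ e^(−Eᵢ/kT) = e^(−0) + e^(−2.9484) + e^(−3.6890) + e^(−4.8589) = 1.0000 + 0.052424 + 0.024997 + 0.0077590 = 1.0852.
F = −kT ln Z = −0.21198 × ln(1.0852) = −0.21198 × 0.081764 = -0.0173 eV.

-0.0173 eV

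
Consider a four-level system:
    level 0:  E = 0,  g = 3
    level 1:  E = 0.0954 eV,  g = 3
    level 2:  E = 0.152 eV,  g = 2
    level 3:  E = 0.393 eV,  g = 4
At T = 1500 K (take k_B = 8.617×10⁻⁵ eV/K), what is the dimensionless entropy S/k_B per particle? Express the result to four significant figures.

k_BT = 8.617×10⁻⁵ × 1500 K = 0.129255 eV.
Eᵢ/kT = 0, 0.738076, 1.17597, 3.04050.
Z = Σ gᵢe^(−Eᵢ/kT) = 3·e^(−0) + 3·e^(−0.738076) + 2·e^(−1.17597) + 4·e^(−3.04050) = 3.00000 + 1.43410 + 0.617039 + 0.191244 = 5.24238.
⟨E⟩ = Σ EᵢPᵢ = 0.0583250 eV.
S/k_B = ln Z + ⟨E⟩/kT = ln(5.24238) + 0.0583250/0.129255 = 1.65678 + 0.451240 = 2.108.

2.108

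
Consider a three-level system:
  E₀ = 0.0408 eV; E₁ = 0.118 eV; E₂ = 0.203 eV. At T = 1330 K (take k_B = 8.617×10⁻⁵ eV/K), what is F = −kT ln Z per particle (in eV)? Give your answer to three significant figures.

k_BT = 8.617×10⁻⁵ × 1330 K = 0.11461 eV.
Eᵢ/kT = 0.35599, 1.0296, 1.7712.
Z = Σ e^(−Eᵢ/kT) = e^(−0.35599) + e^(−1.0296) + e^(−1.7712) = 0.70048 + 0.35715 + 0.17013 = 1.2278.
F = −kT ln Z = −0.11461 × ln(1.2278) = −0.11461 × 0.20522 = -0.0235 eV.

-0.0235 eV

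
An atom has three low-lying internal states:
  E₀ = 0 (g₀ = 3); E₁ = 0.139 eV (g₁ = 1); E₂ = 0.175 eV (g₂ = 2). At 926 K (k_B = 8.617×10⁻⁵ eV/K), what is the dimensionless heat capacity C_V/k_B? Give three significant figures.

0.418

k_BT = 8.617×10⁻⁵ × 926 K = 0.079793 eV.
Eᵢ/kT = 0, 1.7420, 2.1932.
Z = Σ gᵢe^(−Eᵢ/kT) = 3·e^(−0) + 1·e^(−1.7420) + 2·e^(−2.1932) = 3.0000 + 0.17517 + 0.22312 = 3.3983.
⟨E⟩ = 0.018655 eV, ⟨E²⟩ = 0.0030067 eV².
C_V/k_B = (⟨E²⟩ − ⟨E⟩²)/(kT)² = (0.0030067 − 0.00034801)/0.0063669 = 0.418.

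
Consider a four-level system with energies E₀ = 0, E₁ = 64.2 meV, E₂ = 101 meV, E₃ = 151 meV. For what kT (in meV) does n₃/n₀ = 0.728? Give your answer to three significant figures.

476 meV

n₃/n₀ = exp[−(E₃−E₀)/kT] = 0.728.
⇒ (E₃−E₀)/kT = ln(1/0.728) = ln(1.3736) = 0.31744.
kT = 151 meV / 0.31744 = 476 meV.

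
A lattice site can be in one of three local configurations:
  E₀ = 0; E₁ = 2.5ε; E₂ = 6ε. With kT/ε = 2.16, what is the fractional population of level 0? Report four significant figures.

0.7265

Eᵢ/kT = 0, 1.15741, 2.77778.
Z = Σ e^(−Eᵢ/kT) = e^(−0) + e^(−1.15741) + e^(−2.77778) = 1.00000 + 0.314299 + 0.0621764 = 1.37648.
P₀ = e^(−E₀/kT) / Z = 1.00000/1.37648 = 0.7265.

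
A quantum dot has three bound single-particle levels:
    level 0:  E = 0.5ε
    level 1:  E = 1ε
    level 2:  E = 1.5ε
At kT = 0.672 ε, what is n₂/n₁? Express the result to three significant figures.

n₂/n₁ = exp[−(E₂−E₁)/kT] = exp(−(0.5ε)/(0.672ε)) = exp(-0.74405) = 0.475.

0.475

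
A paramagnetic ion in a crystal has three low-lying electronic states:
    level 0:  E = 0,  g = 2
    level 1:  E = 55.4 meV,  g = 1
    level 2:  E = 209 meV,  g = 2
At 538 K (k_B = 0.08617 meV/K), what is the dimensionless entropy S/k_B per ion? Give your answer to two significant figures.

k_BT = 0.08617 × 538 K = 46.36 meV.
Eᵢ/kT = 0, 1.195, 4.508.
Z = Σ gᵢe^(−Eᵢ/kT) = 2·e^(−0) + 1·e^(−1.195) + 2·e^(−4.508) = 2.000 + 0.3027 + 0.02204 = 2.325.
⟨E⟩ = Σ EᵢPᵢ = 9.194 meV.
S/k_B = ln Z + ⟨E⟩/kT = ln(2.325) + 9.194/46.36 = 0.8437 + 0.1983 = 1.0.

1.0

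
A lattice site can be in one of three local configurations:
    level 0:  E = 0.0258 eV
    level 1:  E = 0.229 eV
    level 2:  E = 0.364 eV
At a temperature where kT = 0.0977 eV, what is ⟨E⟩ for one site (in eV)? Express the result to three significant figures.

Eᵢ/kT = 0.26407, 2.3439, 3.7257.
Z = Σ e^(−Eᵢ/kT) = e^(−0.26407) + e^(−2.3439) + e^(−3.7257) = 0.76792 + 0.095953 + 0.024096 = 0.88797.
⟨E⟩ = Σ Eᵢ e^(−Eᵢ/kT) / Z = (0.0258·0.76792 + 0.229·0.095953 + 0.364·0.024096) / 0.88797 = 0.0569 eV.

0.0569 eV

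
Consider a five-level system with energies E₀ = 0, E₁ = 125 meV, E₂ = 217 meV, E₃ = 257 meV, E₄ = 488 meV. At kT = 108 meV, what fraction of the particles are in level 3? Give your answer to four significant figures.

Eᵢ/kT = 0, 1.15741, 2.00926, 2.37963, 4.51852.
Z = Σ e^(−Eᵢ/kT) = e^(−0) + e^(−1.15741) + e^(−2.00926) + e^(−2.37963) + e^(−4.51852) = 1.00000 + 0.314299 + 0.134088 + 0.0925848 + 0.0109052 = 1.55188.
P₃ = e^(−E₃/kT) / Z = 0.0925848/1.55188 = 0.05966.

0.05966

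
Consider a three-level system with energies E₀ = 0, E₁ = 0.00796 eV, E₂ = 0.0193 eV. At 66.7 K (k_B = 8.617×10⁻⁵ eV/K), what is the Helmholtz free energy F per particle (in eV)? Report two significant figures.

k_BT = 8.617×10⁻⁵ × 66.7 K = 0.005748 eV.
Eᵢ/kT = 0, 1.385, 3.358.
Z = Σ e^(−Eᵢ/kT) = e^(−0) + e^(−1.385) + e^(−3.358) = 1.000 + 0.2503 + 0.03480 = 1.285.
F = −kT ln Z = −0.005748 × ln(1.285) = −0.005748 × 0.2508 = -0.0014 eV.

-0.0014 eV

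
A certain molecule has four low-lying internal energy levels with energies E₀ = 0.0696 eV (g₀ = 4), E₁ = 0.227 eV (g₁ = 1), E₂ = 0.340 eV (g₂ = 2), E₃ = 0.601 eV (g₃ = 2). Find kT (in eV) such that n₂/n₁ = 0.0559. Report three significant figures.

0.0316 eV

n₂/n₁ = (g₂/g₁) exp[−(E₂−E₁)/kT] = 0.0559.
⇒ (E₂−E₁)/kT = ln((2/1)/0.0559) = ln(35.778) = 3.5773.
kT = 0.113 eV / 3.5773 = 0.0316 eV.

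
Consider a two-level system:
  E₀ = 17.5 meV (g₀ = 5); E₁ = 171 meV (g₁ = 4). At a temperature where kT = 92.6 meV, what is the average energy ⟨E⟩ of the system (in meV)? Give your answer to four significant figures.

37.81 meV

Eᵢ/kT = 0.188985, 1.84665.
Z = Σ gᵢe^(−Eᵢ/kT) = 5·e^(−0.188985) + 4·e^(−1.84665) = 4.13899 + 0.631059 = 4.77005.
⟨E⟩ = Σ Eᵢ gᵢe^(−Eᵢ/kT) / Z = (17.5·4.13899 + 171·0.631059) / 4.77005 = 37.81 meV.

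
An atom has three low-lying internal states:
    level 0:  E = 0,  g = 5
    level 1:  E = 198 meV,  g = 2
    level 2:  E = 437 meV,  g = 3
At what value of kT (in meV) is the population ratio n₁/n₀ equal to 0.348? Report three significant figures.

n₁/n₀ = (g₁/g₀) exp[−(E₁−E₀)/kT] = 0.348.
⇒ (E₁−E₀)/kT = ln((2/5)/0.348) = ln(1.1494) = 0.13924.
kT = 198 meV / 0.13924 = 1420 meV.

1420 meV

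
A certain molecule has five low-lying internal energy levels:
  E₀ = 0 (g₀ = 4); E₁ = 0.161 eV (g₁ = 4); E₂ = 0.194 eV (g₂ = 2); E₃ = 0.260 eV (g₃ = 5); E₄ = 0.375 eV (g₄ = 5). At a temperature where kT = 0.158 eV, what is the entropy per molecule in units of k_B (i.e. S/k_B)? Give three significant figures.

2.66

Eᵢ/kT = 0, 1.0190, 1.2278, 1.6456, 2.3734.
Z = Σ gᵢe^(−Eᵢ/kT) = 4·e^(−0) + 4·e^(−1.0190) + 2·e^(−1.2278) + 5·e^(−1.6456) + 5·e^(−2.3734) = 4.0000 + 1.4438 + 0.58587 + 0.96448 + 0.46582 = 7.4600.
⟨E⟩ = Σ EᵢPᵢ = 0.10343 eV.
S/k_B = ln Z + ⟨E⟩/kT = ln(7.4600) + 0.10343/0.158 = 2.0096 + 0.65462 = 2.66.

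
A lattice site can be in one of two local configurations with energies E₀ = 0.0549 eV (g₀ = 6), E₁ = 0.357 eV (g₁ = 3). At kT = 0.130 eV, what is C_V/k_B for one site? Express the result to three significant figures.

0.240

Eᵢ/kT = 0.42231, 2.7462.
Z = Σ gᵢe^(−Eᵢ/kT) = 6·e^(−0.42231) + 3·e^(−2.7462) = 3.9332 + 0.19251 = 4.1257.
⟨E⟩ = 0.068996 eV, ⟨E²⟩ = 0.0088203 eV².
C_V/k_B = (⟨E²⟩ − ⟨E⟩²)/(kT)² = (0.0088203 − 0.0047604)/0.016900 = 0.240.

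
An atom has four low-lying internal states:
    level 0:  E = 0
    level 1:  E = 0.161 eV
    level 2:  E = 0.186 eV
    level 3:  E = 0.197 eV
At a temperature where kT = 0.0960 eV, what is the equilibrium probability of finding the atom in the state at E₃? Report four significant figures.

0.08802

Eᵢ/kT = 0, 1.67708, 1.93750, 2.05208.
Z = Σ e^(−Eᵢ/kT) = e^(−0) + e^(−1.67708) + e^(−1.93750) + e^(−2.05208) = 1.00000 + 0.186919 + 0.144064 + 0.128467 = 1.45945.
P₃ = e^(−E₃/kT) / Z = 0.128467/1.45945 = 0.08802.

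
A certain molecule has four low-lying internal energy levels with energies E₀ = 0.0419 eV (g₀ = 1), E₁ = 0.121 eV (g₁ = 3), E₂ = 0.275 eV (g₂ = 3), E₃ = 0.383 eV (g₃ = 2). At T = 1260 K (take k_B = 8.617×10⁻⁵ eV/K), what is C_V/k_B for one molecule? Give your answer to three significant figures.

k_BT = 8.617×10⁻⁵ × 1260 K = 0.10857 eV.
Eᵢ/kT = 0.38593, 1.1145, 2.5329, 3.5277.
Z = Σ gᵢe^(−Eᵢ/kT) = 1·e^(−0.38593) + 3·e^(−1.1145) + 3·e^(−2.5329) + 2·e^(−3.5277) = 0.67982 + 0.98424 + 0.23829 + 0.058745 = 1.9611.
⟨E⟩ = 0.12014 eV, ⟨E²⟩ = 0.021540 eV².
C_V/k_B = (⟨E²⟩ − ⟨E⟩²)/(kT)² = (0.021540 − 0.014434)/0.011787 = 0.603.

0.603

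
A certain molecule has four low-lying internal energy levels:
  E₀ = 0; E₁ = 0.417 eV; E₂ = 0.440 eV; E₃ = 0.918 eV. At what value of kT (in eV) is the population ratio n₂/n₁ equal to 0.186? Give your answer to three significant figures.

n₂/n₁ = exp[−(E₂−E₁)/kT] = 0.186.
⇒ (E₂−E₁)/kT = ln(1/0.186) = ln(5.3763) = 1.6820.
kT = 0.023 eV / 1.6820 = 0.0137 eV.

0.0137 eV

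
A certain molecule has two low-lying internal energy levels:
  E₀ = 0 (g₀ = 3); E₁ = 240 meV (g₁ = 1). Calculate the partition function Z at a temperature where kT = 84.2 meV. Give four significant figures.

Eᵢ/kT = 0, 2.85036.
Z = Σ gᵢe^(−Eᵢ/kT) = 3·e^(−0) + 1·e^(−2.85036) = 3.00000 + 0.0578235 = 3.05782.

Z = 3.058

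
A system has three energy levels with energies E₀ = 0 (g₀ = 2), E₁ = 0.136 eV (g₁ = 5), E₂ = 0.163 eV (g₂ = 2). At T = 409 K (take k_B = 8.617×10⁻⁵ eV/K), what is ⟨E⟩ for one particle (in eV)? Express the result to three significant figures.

0.00825 eV

k_BT = 8.617×10⁻⁵ × 409 K = 0.035244 eV.
Eᵢ/kT = 0, 3.8588, 4.6249.
Z = Σ gᵢe^(−Eᵢ/kT) = 2·e^(−0) + 5·e^(−3.8588) + 2·e^(−4.6249) = 2.0000 + 0.10547 + 0.019609 = 2.1251.
⟨E⟩ = Σ Eᵢ gᵢe^(−Eᵢ/kT) / Z = (0·2.0000 + 0.136·0.10547 + 0.163·0.019609) / 2.1251 = 0.00825 eV.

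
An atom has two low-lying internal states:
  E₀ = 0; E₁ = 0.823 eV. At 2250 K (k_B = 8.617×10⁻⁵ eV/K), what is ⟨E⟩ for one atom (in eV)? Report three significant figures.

0.0116 eV

k_BT = 8.617×10⁻⁵ × 2250 K = 0.19388 eV.
Eᵢ/kT = 0, 4.2449.
Z = Σ e^(−Eᵢ/kT) = e^(−0) + e^(−4.2449) = 1.0000 + 0.014337 = 1.0143.
⟨E⟩ = Σ Eᵢ e^(−Eᵢ/kT) / Z = (0·1.0000 + 0.823·0.014337) / 1.0143 = 0.0116 eV.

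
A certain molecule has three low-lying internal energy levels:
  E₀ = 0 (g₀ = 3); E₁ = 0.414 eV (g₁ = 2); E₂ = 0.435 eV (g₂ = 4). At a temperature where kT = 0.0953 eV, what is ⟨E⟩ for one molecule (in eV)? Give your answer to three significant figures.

Eᵢ/kT = 0, 4.3442, 4.5645.
Z = Σ gᵢe^(−Eᵢ/kT) = 3·e^(−0) + 2·e^(−4.3442) + 4·e^(−4.5645) = 3.0000 + 0.025964 + 0.041660 = 3.0676.
⟨E⟩ = Σ Eᵢ gᵢe^(−Eᵢ/kT) / Z = (0·3.0000 + 0.414·0.025964 + 0.435·0.041660) / 3.0676 = 0.00941 eV.

0.00941 eV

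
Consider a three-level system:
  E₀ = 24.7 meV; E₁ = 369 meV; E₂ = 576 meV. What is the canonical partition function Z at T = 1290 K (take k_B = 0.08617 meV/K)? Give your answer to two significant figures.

k_BT = 0.08617 × 1290 K = 111.2 meV.
Eᵢ/kT = 0.2221, 3.318, 5.180.
Z = Σ e^(−Eᵢ/kT) = e^(−0.2221) + e^(−3.318) + e^(−5.180) = 0.8008 + 0.03623 + 0.005628 = 0.8427.

Z = 0.84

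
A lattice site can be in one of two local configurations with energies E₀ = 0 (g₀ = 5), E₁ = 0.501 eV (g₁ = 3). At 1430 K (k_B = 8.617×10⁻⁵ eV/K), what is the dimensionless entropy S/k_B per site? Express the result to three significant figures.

1.66

k_BT = 8.617×10⁻⁵ × 1430 K = 0.12322 eV.
Eᵢ/kT = 0, 4.0659.
Z = Σ gᵢe^(−Eᵢ/kT) = 5·e^(−0) + 3·e^(−4.0659) = 5.0000 + 0.051443 = 5.0514.
⟨E⟩ = Σ EᵢPᵢ = 0.0051021 eV.
S/k_B = ln Z + ⟨E⟩/kT = ln(5.0514) + 0.0051021/0.12322 = 1.6197 + 0.041406 = 1.66.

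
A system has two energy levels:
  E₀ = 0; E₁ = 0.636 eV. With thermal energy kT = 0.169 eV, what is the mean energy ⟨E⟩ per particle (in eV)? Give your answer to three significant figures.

0.0144 eV

Eᵢ/kT = 0, 3.7633.
Z = Σ e^(−Eᵢ/kT) = e^(−0) + e^(−3.7633) = 1.0000 + 0.023207 = 1.0232.
⟨E⟩ = Σ Eᵢ e^(−Eᵢ/kT) / Z = (0·1.0000 + 0.636·0.023207) / 1.0232 = 0.0144 eV.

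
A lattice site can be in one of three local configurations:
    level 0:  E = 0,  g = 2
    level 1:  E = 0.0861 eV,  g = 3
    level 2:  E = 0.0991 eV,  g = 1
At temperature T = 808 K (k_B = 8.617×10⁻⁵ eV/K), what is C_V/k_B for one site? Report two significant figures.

0.38

k_BT = 8.617×10⁻⁵ × 808 K = 0.06963 eV.
Eᵢ/kT = 0, 1.237, 1.423.
Z = Σ gᵢe^(−Eᵢ/kT) = 2·e^(−0) + 3·e^(−1.237) + 1·e^(−1.423) = 2.000 + 0.8708 + 0.2410 = 3.112.
⟨E⟩ = 0.03177 eV, ⟨E²⟩ = 0.002835 eV².
C_V/k_B = (⟨E²⟩ − ⟨E⟩²)/(kT)² = (0.002835 − 0.001009)/0.004848 = 0.38.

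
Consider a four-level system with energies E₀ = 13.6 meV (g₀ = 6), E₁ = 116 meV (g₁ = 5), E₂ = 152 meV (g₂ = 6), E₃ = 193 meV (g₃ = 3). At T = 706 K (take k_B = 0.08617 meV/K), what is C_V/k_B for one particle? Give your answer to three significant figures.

0.735

k_BT = 0.08617 × 706 K = 60.836 meV.
Eᵢ/kT = 0.22355, 1.9068, 2.4985, 3.1725.
Z = Σ gᵢe^(−Eᵢ/kT) = 6·e^(−0.22355) + 5·e^(−1.9068) + 6·e^(−2.4985) + 3·e^(−3.1725) = 4.7980 + 0.74278 + 0.49325 + 0.12570 = 6.1597.
⟨E⟩ = 40.692 meV, ⟨E²⟩ = 4376.9 meV².
C_V/k_B = (⟨E²⟩ − ⟨E⟩²)/(kT)² = (4376.9 − 1655.8)/3701.0 = 0.735.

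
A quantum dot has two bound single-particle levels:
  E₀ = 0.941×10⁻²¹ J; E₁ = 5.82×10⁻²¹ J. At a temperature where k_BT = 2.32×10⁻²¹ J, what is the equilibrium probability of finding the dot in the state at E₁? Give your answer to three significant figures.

0.109

Eᵢ/kT = 0.40560, 2.5086.
Z = Σ e^(−Eᵢ/kT) = e^(−0.40560) + e^(−2.5086) = 0.66658 + 0.081382 = 0.74796.
P₁ = e^(−E₁/kT) / Z = 0.081382/0.74796 = 0.109.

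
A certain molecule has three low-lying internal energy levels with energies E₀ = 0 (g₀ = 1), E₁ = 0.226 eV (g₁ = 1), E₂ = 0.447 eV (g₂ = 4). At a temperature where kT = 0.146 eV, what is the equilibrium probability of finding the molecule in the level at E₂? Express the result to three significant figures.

0.134

Eᵢ/kT = 0, 1.5479, 3.0616.
Z = Σ gᵢe^(−Eᵢ/kT) = 1·e^(−0) + 1·e^(−1.5479) + 4·e^(−3.0616) = 1.0000 + 0.21269 + 0.18725 = 1.3999.
P₂ = g₂ e^(−E₂/kT) / Z = 0.18725/1.3999 = 0.134.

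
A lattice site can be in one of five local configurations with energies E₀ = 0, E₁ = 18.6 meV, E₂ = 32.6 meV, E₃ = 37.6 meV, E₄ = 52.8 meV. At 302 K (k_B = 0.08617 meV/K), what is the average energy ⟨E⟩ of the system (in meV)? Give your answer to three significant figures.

k_BT = 0.08617 × 302 K = 26.023 meV.
Eᵢ/kT = 0, 0.71475, 1.2527, 1.4449, 2.0290.
Z = Σ e^(−Eᵢ/kT) = e^(−0) + e^(−0.71475) + e^(−1.2527) + e^(−1.4449) + e^(−2.0290) = 1.0000 + 0.48931 + 0.28573 + 0.23577 + 0.13147 = 2.1423.
⟨E⟩ = Σ Eᵢ e^(−Eᵢ/kT) / Z = (0·1.0000 + 18.6·0.48931 + 32.6·0.28573 + 37.6·0.23577 + 52.8·0.13147) / 2.1423 = 16.0 meV.

16.0 meV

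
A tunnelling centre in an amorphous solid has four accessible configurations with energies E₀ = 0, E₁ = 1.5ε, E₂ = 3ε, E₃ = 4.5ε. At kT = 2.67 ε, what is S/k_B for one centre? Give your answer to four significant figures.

1.212

Eᵢ/kT = 0, 0.561798, 1.12360, 1.68539.
Z = Σ e^(−Eᵢ/kT) = e^(−0) + e^(−0.561798) + e^(−1.12360) + e^(−1.68539) = 1.00000 + 0.570183 + 0.325107 + 0.185372 = 2.08066.
⟨E⟩ = Σ EᵢPᵢ = 1.28073 ε.
S/k_B = ln Z + ⟨E⟩/kT = ln(2.08066) + 1.28073/2.67 = 0.732685 + 0.479674 = 1.212.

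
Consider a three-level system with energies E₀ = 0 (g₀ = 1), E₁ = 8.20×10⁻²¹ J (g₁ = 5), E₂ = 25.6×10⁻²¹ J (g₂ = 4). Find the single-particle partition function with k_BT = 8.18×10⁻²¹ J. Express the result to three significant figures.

Z = 3.01

Eᵢ/kT = 0, 1.0024, 3.1296.
Z = Σ gᵢe^(−Eᵢ/kT) = 1·e^(−0) + 5·e^(−1.0024) + 4·e^(−3.1296) = 1.0000 + 1.8350 + 0.17494 = 3.0099.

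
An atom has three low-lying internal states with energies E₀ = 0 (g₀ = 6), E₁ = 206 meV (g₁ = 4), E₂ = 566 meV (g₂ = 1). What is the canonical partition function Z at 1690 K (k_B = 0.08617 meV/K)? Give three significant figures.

k_BT = 0.08617 × 1690 K = 145.63 meV.
Eᵢ/kT = 0, 1.4145, 3.8866.
Z = Σ gᵢe^(−Eᵢ/kT) = 6·e^(−0) + 4·e^(−1.4145) + 1·e^(−3.8866) = 6.0000 + 0.97219 + 0.020515 = 6.9927.

Z = 6.99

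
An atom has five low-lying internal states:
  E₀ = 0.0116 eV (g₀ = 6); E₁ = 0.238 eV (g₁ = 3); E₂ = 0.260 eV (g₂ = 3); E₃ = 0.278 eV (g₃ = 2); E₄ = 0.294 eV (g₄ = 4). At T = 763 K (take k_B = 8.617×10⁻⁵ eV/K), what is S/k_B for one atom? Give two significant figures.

k_BT = 8.617×10⁻⁵ × 763 K = 0.06575 eV.
Eᵢ/kT = 0.1764, 3.620, 3.954, 4.228, 4.471.
Z = Σ gᵢe^(−Eᵢ/kT) = 6·e^(−0.1764) + 3·e^(−3.620) + 3·e^(−3.954) + 2·e^(−4.228) + 4·e^(−4.471) = 5.030 + 0.08035 + 0.05753 + 0.02916 + 0.04574 = 5.243.
⟨E⟩ = Σ EᵢPᵢ = 0.02174 eV.
S/k_B = ln Z + ⟨E⟩/kT = ln(5.243) + 0.02174/0.06575 = 1.657 + 0.3306 = 2.0.

2.0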